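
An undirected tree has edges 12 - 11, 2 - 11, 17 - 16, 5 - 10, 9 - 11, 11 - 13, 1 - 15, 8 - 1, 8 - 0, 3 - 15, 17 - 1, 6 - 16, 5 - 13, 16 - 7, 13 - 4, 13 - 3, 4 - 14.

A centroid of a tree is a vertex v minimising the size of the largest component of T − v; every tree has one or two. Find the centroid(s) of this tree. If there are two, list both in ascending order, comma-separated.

3, 13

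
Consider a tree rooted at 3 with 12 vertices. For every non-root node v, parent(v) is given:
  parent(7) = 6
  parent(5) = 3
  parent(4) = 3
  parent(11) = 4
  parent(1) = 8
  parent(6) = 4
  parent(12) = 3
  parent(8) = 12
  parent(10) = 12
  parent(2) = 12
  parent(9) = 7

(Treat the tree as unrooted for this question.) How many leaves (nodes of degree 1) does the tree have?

6

Exactly 6 nodes have a single neighbour: 1, 2, 5, 9, 10, 11.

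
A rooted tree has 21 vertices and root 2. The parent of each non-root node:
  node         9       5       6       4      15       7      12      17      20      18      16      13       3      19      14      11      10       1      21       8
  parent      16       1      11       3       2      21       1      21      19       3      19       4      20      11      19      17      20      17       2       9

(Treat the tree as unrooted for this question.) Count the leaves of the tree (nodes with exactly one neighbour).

10

Exactly 10 nodes have a single neighbour: 5, 6, 7, 8, 10, 12, 13, 14, 15, 18.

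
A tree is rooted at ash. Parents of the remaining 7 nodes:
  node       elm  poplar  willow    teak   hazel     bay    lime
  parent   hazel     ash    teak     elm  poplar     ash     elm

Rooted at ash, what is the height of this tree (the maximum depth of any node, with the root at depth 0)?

A deepest node is willow, reached by ash–poplar–hazel–elm–teak–willow.
That path has 5 edges, so the height is 5.

5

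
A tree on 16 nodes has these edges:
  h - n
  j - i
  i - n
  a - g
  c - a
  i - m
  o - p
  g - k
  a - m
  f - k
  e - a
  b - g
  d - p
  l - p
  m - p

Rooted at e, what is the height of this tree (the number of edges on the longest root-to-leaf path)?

A deepest node is h, reached by e → a → m → i → n → h.
That path has 5 edges, so the height is 5.

5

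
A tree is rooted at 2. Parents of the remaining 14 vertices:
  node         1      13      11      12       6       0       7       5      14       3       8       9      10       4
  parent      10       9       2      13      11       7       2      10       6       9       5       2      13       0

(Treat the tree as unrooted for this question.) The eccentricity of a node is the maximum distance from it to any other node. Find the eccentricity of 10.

6

Distances from 10 peak at 6, attained at 14 (4 also at distance 6).
10–13–9–2–11–6–14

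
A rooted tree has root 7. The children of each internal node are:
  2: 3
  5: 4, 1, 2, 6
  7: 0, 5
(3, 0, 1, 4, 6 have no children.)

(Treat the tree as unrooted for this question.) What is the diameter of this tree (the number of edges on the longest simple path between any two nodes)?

4

A longest path is 3 - 2 - 5 - 7 - 0, with 4 edges.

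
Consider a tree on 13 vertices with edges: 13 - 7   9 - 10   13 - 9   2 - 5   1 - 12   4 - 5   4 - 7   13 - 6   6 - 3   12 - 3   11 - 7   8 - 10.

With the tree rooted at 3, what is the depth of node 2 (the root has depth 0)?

6

Path from 3 to 2: 3–6–13–7–4–5–2, which has 6 edges.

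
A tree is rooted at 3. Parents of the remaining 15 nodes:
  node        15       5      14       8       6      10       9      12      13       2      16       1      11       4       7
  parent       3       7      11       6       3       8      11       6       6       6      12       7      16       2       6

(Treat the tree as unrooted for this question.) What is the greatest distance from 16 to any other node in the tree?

A farthest node from 16 is 5 (1, 4, 15, 10 also at distance 4).
The path 16 – 12 – 6 – 7 – 5 has 4 edges.

4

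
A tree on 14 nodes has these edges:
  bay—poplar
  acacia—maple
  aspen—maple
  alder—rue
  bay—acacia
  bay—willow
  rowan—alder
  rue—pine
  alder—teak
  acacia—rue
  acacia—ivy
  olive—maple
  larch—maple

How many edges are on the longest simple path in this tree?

5

Starting from teak, a farthest node is willow at distance 5.
One longest path: teak - alder - rue - acacia - bay - willow.
So the diameter is 5.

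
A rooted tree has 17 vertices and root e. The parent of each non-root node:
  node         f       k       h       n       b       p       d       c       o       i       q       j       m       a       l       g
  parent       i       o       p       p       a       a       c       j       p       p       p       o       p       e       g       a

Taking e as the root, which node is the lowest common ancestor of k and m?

k's ancestor chain is k, o, p, a, e and m's is m, p, a, e; they first meet at p.

p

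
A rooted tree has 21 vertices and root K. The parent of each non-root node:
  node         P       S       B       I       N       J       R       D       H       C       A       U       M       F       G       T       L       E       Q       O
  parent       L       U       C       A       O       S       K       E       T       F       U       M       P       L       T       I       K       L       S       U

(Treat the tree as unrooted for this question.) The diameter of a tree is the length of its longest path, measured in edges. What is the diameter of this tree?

BFS from G reaches B last, at distance 10; BFS from B confirms no node is farther.
Path: G-T-I-A-U-M-P-L-F-C-B.

10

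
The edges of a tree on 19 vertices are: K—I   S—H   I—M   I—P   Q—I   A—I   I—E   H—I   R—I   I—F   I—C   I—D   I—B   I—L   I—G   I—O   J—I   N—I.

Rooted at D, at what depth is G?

2

Path from D to G: D – I – G, which has 2 edges.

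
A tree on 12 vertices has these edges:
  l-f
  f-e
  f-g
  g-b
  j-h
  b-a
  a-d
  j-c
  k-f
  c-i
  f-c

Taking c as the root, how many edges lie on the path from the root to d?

Climbing from d to the root: d – a – b – g – f – c. That's 5 steps.

5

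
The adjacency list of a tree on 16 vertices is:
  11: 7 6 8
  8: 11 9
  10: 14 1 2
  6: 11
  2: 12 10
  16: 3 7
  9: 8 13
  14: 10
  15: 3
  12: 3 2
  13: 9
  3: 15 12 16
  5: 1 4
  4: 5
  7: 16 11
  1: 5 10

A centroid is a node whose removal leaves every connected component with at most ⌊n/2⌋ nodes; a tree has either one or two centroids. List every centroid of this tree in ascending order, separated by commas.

3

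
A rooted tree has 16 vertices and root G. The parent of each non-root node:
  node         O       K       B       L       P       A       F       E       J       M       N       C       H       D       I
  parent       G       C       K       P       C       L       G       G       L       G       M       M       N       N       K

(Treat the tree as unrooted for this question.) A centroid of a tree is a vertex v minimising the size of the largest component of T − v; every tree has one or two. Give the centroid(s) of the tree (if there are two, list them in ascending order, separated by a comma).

C, M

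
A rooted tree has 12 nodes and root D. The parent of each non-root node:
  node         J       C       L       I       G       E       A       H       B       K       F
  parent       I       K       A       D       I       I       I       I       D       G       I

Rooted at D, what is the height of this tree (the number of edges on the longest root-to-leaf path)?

A deepest node is C, reached by D–I–G–K–C.
That path has 4 edges, so the height is 4.

4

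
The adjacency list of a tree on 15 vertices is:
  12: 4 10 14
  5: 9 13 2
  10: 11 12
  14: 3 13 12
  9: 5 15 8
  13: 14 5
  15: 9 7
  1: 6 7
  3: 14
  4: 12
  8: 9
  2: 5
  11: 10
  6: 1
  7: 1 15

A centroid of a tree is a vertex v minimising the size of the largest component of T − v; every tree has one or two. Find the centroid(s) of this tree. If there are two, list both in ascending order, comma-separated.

5

If 5 is removed the pieces have sizes 7, 6, 1, all ≤ ⌊15/2⌋ = 7.
Every other node leaves some component of size > 7, so the centroid is unique.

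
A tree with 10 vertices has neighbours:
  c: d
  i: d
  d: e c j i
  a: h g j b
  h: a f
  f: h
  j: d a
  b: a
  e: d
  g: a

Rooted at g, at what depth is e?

Path from g to e: g – a – j – d – e, which has 4 edges.

4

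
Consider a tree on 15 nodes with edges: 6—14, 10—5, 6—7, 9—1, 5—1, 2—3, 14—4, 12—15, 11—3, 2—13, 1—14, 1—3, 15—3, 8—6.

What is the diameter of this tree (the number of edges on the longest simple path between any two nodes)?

6

Starting from 8, a farthest node is 13 at distance 6.
One longest path: 8 – 6 – 14 – 1 – 3 – 2 – 13.
So the diameter is 6.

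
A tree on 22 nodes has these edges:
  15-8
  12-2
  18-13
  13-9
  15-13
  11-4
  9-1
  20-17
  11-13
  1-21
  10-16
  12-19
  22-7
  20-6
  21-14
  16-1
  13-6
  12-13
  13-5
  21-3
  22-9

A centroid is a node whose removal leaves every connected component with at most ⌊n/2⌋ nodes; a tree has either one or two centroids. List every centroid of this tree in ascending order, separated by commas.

13

Removing 13 splits the tree into components of sizes 9, 3, 3, 2, 2, 1, 1; the largest is 9 ≤ ⌊22/2⌋ = 11.
No neighbour of 13 does as well, so 13 is the unique centroid.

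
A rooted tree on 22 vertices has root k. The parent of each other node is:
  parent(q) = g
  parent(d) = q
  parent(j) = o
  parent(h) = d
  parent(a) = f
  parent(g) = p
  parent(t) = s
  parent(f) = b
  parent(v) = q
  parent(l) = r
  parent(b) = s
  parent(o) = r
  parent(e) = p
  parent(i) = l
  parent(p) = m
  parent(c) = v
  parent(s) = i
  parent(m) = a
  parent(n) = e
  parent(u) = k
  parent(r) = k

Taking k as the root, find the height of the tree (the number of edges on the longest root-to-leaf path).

13

A deepest node is c, reached by k–r–l–i–s–b–f–a–m–p–g–q–v–c.
That path has 13 edges, so the height is 13.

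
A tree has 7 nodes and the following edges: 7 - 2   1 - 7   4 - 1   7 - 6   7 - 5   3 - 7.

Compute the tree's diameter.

3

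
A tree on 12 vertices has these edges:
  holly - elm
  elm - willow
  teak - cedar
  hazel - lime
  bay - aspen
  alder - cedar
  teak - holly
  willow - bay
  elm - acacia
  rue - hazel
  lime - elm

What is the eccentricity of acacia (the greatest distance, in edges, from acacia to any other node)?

A farthest node from acacia is alder.
The path acacia–elm–holly–teak–cedar–alder has 5 edges.

5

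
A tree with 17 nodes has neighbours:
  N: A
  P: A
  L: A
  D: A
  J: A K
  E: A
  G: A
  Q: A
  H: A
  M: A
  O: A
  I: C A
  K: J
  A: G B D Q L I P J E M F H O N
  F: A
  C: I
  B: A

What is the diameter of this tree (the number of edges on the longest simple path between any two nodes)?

Starting from C, a farthest node is K at distance 4.
One longest path: C-I-A-J-K.
So the diameter is 4.

4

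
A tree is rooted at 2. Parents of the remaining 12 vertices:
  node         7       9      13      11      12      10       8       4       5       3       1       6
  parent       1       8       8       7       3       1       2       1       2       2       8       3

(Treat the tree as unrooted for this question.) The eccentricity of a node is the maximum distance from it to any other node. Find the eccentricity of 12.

Distances from 12 peak at 6, attained at 11.
12 – 3 – 2 – 8 – 1 – 7 – 11

6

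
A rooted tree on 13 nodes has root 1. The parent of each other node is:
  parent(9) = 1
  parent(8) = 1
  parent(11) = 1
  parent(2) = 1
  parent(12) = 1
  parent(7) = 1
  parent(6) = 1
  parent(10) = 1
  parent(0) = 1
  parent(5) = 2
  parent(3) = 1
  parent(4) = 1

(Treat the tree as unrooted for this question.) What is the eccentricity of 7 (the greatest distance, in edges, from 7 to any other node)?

A farthest node from 7 is 5.
The path 7-1-2-5 has 3 edges.

3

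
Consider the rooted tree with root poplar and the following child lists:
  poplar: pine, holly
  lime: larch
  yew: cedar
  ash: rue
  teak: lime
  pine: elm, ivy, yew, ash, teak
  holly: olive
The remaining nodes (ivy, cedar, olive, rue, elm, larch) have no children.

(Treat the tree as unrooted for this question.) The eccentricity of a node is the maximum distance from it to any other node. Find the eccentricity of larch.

The node farthest from larch is olive, via larch – lime – teak – pine – poplar – holly – olive — 6 edges.

6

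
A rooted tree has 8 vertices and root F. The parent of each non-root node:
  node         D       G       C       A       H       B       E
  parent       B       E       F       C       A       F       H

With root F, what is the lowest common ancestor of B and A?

F

Path B→root: B F; path A→root: A C F.
First common node: F.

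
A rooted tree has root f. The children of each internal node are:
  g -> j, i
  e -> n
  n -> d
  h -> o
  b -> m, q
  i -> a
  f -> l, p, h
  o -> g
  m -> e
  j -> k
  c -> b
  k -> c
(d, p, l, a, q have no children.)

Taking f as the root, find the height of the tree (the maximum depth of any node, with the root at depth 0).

A deepest node is d, reached by f → h → o → g → j → k → c → b → m → e → n → d.
That path has 11 edges, so the height is 11.

11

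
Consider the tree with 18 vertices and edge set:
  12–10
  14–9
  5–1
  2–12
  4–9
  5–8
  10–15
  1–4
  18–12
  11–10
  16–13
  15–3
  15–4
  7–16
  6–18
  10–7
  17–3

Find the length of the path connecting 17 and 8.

6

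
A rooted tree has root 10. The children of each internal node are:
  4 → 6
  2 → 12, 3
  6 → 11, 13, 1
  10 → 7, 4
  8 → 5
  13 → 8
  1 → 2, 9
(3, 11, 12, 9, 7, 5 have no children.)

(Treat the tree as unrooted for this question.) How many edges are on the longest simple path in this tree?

A longest path is 12 - 2 - 1 - 6 - 13 - 8 - 5, with 6 edges.

6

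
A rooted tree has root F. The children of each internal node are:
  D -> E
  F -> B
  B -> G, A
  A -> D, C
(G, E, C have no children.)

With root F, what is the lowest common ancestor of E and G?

B

Ancestors of E (toward the root): E, D, A, B, F.
Ancestors of G: G, B, F.
The deepest node appearing in both lists is B.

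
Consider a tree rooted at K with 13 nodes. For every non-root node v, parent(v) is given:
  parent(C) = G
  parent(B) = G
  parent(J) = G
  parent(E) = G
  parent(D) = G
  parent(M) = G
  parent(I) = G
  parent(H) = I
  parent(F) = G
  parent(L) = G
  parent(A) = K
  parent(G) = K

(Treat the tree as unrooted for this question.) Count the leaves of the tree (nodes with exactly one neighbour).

The leaves are A, B, C, D, E, F, H, J, L, M.
That is 10 leaves.

10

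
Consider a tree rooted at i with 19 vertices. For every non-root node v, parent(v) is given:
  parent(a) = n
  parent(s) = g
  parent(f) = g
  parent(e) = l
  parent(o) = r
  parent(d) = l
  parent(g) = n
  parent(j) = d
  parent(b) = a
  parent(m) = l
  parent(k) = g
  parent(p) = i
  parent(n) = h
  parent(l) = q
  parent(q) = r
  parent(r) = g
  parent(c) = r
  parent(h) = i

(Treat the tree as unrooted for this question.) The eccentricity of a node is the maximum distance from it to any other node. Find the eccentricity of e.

8

Distances from e peak at 8, attained at p.
e – l – q – r – g – n – h – i – p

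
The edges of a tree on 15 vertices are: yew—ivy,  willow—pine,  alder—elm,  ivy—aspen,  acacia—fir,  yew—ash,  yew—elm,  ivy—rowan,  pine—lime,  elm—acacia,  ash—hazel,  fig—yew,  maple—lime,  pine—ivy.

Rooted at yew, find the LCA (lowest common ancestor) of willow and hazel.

Ancestors of willow (toward the root): willow, pine, ivy, yew.
Ancestors of hazel: hazel, ash, yew.
The deepest node appearing in both lists is yew.

yew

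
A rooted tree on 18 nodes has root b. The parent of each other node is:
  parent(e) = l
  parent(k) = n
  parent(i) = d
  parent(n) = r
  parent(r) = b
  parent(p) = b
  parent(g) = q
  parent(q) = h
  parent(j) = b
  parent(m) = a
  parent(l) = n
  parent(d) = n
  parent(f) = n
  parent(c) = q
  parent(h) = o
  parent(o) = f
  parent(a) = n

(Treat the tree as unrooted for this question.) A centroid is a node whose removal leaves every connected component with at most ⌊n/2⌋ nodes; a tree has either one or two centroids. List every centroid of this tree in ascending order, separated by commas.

Removing n splits the tree into components of sizes 6, 4, 2, 2, 2, 1; the largest is 6 ≤ ⌊18/2⌋ = 9.
Every other node leaves some component of size > 9, so the centroid is unique.

n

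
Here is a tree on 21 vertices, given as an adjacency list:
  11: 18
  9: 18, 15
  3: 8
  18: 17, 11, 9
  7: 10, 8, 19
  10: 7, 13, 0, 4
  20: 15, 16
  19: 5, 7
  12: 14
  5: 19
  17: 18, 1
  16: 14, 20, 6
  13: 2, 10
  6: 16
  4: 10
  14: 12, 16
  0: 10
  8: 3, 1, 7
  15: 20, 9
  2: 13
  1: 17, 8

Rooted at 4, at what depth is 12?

12

Path from 4 to 12: 4–10–7–8–1–17–18–9–15–20–16–14–12, which has 12 edges.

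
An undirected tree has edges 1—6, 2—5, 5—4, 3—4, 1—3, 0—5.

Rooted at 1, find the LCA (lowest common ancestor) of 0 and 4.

4

Path 0→root: 0 5 4 3 1; path 4→root: 4 3 1.
First common node: 4.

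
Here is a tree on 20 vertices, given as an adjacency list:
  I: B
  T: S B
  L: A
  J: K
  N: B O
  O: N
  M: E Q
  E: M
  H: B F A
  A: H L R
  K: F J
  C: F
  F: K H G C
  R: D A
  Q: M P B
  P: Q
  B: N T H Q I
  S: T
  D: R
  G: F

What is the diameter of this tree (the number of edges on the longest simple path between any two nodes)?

7

A longest path is E - M - Q - B - H - A - R - D, with 7 edges.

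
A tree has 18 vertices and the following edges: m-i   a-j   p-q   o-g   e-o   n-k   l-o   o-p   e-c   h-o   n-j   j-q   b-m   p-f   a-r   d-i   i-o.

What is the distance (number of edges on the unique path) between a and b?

7

a – j – q – p – o – i – m – b: 7 edges.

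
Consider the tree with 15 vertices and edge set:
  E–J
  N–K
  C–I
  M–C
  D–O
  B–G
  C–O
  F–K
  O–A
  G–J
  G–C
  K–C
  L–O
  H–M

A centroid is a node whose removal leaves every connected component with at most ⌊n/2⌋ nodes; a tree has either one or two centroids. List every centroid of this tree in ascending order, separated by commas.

C

Delete C: the remaining components have sizes 4, 4, 3, 2, 1. Max 4 ≤ 7, so C is a centroid.
No neighbour of C does as well, so C is the unique centroid.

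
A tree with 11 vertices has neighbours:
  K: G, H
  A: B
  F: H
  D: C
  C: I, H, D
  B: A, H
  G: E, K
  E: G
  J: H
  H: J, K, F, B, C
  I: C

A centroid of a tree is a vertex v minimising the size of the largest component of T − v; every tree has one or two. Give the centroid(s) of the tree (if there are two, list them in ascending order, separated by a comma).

H

Removing H splits the tree into components of sizes 3, 3, 2, 1, 1; the largest is 3 ≤ ⌊11/2⌋ = 5.
No neighbour of H does as well, so H is the unique centroid.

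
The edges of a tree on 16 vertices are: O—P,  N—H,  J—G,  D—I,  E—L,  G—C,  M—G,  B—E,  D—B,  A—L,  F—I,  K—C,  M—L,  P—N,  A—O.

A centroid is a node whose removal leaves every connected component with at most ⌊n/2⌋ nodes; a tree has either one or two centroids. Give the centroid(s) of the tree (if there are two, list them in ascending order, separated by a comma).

Removing L splits the tree into components of sizes 5, 5, 5; the largest is 5 ≤ ⌊16/2⌋ = 8.
No neighbour of L does as well, so L is the unique centroid.

L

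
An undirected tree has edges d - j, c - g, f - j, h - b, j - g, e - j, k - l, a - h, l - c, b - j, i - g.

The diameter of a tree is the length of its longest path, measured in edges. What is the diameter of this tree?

7

Starting from k, a farthest node is a at distance 7.
One longest path: k–l–c–g–j–b–h–a.
So the diameter is 7.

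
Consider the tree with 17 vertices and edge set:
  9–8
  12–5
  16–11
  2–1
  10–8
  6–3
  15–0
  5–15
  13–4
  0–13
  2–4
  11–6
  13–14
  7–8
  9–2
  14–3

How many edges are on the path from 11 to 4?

5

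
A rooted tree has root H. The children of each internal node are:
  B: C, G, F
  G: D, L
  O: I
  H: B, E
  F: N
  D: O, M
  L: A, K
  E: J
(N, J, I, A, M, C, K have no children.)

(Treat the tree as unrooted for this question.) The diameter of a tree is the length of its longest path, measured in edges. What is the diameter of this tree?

7

Starting from J, a farthest node is I at distance 7.
One longest path: J - E - H - B - G - D - O - I.
So the diameter is 7.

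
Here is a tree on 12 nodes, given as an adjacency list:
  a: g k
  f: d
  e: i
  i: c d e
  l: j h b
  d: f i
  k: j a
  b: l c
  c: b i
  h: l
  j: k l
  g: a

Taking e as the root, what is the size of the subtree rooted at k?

Descendants of k (including itself): k, a, g. That's 3.

3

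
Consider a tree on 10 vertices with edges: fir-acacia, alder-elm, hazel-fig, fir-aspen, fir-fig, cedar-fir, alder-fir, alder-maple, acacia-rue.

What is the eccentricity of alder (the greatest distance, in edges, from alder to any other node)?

3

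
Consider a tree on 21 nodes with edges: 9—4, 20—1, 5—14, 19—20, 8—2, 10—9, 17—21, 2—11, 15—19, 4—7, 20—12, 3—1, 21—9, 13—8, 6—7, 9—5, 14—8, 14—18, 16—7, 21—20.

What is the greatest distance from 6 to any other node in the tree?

The node farthest from 6 is 11, via 6 – 7 – 4 – 9 – 5 – 14 – 8 – 2 – 11 — 8 edges.

8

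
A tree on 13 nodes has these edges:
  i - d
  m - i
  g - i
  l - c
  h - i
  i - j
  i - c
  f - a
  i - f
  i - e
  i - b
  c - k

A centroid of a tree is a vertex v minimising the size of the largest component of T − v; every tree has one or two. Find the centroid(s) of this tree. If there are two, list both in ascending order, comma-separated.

i

If i is removed the pieces have sizes 3, 2, 1, 1, 1, 1, 1, 1, 1, all ≤ ⌊13/2⌋ = 6.
No neighbour of i does as well, so i is the unique centroid.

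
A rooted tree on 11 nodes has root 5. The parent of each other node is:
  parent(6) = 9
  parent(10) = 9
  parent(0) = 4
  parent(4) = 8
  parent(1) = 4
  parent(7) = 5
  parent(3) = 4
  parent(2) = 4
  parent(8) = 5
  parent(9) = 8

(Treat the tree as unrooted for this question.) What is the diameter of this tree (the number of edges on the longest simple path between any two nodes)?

4

BFS from 10 reaches 1 last, at distance 4; BFS from 1 confirms no node is farther.
Path: 10 - 9 - 8 - 4 - 1.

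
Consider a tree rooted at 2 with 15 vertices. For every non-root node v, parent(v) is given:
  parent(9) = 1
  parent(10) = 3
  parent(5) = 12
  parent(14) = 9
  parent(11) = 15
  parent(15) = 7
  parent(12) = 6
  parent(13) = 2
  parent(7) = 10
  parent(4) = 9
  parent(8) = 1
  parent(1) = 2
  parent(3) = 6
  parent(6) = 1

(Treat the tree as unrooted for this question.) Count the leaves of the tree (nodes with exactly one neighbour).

6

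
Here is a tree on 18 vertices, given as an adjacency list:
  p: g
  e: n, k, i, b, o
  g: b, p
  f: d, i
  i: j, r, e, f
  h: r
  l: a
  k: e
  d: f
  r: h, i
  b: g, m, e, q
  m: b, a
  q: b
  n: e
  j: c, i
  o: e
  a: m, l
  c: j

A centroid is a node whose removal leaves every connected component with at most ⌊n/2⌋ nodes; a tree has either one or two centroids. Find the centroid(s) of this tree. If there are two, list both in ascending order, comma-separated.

e

If e is removed the pieces have sizes 7, 7, 1, 1, 1, all ≤ ⌊18/2⌋ = 9.
No neighbour of e does as well, so e is the unique centroid.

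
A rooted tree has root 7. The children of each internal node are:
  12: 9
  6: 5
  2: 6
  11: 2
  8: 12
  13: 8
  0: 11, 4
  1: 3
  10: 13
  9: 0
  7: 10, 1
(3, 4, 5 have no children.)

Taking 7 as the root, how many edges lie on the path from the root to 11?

7

7 – 10 – 13 – 8 – 12 – 9 – 0 – 11 — 7 edges.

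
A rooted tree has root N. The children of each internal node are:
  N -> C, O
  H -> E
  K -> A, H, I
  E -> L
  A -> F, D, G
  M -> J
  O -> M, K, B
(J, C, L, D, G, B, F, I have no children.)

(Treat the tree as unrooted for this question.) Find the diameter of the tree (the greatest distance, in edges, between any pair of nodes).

6

Starting from L, a farthest node is J at distance 6.
One longest path: L–E–H–K–O–M–J.
So the diameter is 6.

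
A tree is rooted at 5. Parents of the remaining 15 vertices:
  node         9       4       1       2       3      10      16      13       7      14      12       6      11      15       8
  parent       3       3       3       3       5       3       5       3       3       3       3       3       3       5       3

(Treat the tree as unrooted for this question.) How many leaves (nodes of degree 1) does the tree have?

14

Degree-1 nodes: 1, 2, 4, 6, 7, 8, 9, 10, 11, 12, 13, 14, 15, 16 — 14 of them.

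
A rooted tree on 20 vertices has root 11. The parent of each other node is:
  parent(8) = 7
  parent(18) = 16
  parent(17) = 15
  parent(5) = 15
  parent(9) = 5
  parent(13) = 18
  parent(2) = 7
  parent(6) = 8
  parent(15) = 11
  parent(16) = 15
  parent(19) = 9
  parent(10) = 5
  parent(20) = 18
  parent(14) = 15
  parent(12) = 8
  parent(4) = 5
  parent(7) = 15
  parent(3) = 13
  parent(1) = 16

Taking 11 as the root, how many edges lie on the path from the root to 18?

3

Climbing from 18 to the root: 18–16–15–11. That's 3 steps.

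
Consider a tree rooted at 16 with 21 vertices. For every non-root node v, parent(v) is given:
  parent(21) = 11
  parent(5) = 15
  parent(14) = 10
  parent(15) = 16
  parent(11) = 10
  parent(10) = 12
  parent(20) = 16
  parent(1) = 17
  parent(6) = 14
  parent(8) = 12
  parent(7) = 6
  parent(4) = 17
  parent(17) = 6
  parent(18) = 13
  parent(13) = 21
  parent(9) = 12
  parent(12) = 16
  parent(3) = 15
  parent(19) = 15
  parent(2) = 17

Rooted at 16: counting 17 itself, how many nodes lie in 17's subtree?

Descendants of 17 (including itself): 17, 2, 1, 4. That's 4.

4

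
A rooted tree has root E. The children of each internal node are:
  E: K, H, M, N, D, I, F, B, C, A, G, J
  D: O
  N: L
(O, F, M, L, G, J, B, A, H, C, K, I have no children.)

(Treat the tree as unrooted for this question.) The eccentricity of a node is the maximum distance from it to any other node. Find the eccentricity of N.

3

Distances from N peak at 3, attained at O.
N-E-D-O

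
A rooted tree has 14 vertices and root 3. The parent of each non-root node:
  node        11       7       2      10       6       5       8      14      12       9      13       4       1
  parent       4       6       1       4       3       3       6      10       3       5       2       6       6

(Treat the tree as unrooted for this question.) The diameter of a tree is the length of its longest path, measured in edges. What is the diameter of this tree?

A longest path is 14-10-4-6-1-2-13, with 6 edges.

6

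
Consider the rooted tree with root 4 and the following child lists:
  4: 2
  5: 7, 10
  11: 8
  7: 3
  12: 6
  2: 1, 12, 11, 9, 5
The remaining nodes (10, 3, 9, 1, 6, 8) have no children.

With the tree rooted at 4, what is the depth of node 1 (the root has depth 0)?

Path from 4 to 1: 4 – 2 – 1, which has 2 edges.

2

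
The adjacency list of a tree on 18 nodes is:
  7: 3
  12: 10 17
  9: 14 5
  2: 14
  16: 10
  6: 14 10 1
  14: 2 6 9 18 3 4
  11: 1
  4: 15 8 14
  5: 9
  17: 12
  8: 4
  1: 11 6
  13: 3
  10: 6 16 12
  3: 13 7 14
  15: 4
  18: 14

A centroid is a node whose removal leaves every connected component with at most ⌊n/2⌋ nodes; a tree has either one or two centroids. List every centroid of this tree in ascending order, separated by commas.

14

If 14 is removed the pieces have sizes 7, 3, 3, 2, 1, 1, all ≤ ⌊18/2⌋ = 9.
No neighbour of 14 does as well, so 14 is the unique centroid.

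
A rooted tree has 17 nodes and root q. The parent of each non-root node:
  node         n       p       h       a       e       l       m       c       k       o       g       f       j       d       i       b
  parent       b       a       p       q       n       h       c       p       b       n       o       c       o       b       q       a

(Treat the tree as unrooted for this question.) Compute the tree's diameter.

7

Starting from g, a farthest node is f at distance 7.
One longest path: g – o – n – b – a – p – c – f.
So the diameter is 7.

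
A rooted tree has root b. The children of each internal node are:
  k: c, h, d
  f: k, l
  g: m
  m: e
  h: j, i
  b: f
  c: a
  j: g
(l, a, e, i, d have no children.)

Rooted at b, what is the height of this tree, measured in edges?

7

e sits deepest: b → f → k → h → j → g → m → e — 7 edges from the root.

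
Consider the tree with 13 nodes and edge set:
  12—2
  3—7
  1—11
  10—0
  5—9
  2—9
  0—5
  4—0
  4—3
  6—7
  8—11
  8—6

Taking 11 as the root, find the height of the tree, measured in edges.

10

12 sits deepest: 11-8-6-7-3-4-0-5-9-2-12 — 10 edges from the root.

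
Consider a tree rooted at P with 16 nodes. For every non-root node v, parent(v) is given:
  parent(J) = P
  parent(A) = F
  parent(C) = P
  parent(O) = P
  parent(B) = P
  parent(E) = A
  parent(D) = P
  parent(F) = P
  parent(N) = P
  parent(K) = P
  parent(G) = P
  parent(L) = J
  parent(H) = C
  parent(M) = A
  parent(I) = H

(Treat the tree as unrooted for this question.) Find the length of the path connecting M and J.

4

Walking from M: M - A - F - P - J. Length 4.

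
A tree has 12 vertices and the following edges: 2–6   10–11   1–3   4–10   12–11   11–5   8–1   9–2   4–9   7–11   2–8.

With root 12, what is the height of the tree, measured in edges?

3 sits deepest: 12-11-10-4-9-2-8-1-3 — 8 edges from the root.

8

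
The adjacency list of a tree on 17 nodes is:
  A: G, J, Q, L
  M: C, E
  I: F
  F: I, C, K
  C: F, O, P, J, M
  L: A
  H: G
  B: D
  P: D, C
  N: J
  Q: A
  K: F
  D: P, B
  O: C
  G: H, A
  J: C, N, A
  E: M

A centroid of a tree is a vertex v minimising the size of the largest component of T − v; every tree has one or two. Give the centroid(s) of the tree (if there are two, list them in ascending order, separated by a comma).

If C is removed the pieces have sizes 7, 3, 3, 2, 1, all ≤ ⌊17/2⌋ = 8.
No neighbour of C does as well, so C is the unique centroid.

C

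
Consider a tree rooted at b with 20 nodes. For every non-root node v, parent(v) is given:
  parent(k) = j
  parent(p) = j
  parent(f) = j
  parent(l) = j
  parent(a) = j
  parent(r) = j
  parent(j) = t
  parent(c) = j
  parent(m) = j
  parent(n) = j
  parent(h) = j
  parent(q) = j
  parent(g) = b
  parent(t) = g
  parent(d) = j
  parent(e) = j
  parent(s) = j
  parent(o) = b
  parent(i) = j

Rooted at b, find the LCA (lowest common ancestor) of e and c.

Ancestors of e (toward the root): e, j, t, g, b.
Ancestors of c: c, j, t, g, b.
The deepest node appearing in both lists is j.

j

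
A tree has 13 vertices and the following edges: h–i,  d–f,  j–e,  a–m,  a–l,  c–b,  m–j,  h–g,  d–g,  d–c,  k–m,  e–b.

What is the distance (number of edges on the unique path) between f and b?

3

The path is f – d – c – b, which has 3 edges.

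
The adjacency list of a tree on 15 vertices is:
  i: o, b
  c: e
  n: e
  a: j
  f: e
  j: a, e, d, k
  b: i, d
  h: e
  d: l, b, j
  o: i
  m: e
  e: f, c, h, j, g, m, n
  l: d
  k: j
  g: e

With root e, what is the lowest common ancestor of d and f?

Path d→root: d j e; path f→root: f e.
First common node: e.

e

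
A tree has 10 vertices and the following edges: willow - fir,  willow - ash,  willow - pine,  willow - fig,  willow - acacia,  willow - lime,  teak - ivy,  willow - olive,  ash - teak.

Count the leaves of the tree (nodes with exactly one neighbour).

7

Exactly 7 nodes have a single neighbour: acacia, fig, fir, ivy, lime, olive, pine.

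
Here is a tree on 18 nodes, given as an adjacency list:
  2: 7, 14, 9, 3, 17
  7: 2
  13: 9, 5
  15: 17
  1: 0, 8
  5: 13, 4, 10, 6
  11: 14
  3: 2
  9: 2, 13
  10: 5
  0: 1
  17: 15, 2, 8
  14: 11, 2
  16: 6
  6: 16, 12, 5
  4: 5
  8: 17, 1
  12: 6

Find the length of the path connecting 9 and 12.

9 - 13 - 5 - 6 - 12: 4 edges.

4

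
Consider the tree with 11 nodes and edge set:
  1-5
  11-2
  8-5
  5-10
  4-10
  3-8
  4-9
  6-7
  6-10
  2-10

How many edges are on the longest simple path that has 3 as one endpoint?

5

A farthest node from 3 is 9 (11, 7 also at distance 5).
The path 3 – 8 – 5 – 10 – 4 – 9 has 5 edges.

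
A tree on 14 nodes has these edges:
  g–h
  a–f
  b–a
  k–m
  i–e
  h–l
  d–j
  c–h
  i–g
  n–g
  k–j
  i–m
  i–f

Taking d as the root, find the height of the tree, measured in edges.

7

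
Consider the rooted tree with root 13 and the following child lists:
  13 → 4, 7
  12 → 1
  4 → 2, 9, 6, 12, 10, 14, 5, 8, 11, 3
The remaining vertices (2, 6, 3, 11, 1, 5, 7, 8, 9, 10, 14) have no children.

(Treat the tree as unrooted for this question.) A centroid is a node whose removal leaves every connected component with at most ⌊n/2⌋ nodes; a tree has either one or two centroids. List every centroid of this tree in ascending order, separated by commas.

Removing 4 splits the tree into components of sizes 2, 2, 1, 1, 1, 1, 1, 1, 1, 1, 1; the largest is 2 ≤ ⌊14/2⌋ = 7.
Every other node leaves some component of size > 7, so the centroid is unique.

4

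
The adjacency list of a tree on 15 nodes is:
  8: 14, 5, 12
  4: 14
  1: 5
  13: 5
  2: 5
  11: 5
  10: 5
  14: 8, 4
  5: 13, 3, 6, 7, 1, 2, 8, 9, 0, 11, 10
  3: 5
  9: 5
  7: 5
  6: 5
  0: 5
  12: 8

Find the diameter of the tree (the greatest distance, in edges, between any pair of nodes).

4

Starting from 4, a farthest node is 0 at distance 4.
One longest path: 4–14–8–5–0.
So the diameter is 4.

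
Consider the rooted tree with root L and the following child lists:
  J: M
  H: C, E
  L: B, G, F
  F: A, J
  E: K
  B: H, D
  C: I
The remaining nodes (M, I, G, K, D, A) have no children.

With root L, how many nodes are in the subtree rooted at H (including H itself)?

H's subtree: {H, C, E, I, K}, size 5.

5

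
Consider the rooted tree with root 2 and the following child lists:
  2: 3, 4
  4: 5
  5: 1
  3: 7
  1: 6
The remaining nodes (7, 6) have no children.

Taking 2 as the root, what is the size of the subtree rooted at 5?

3

5's subtree: {5, 1, 6}, size 3.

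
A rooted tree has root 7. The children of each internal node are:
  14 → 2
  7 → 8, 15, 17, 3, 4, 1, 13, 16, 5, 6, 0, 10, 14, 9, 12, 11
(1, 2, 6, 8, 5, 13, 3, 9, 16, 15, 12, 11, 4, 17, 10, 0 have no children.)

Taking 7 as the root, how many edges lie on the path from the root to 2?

Climbing from 2 to the root: 2 – 14 – 7. That's 2 steps.

2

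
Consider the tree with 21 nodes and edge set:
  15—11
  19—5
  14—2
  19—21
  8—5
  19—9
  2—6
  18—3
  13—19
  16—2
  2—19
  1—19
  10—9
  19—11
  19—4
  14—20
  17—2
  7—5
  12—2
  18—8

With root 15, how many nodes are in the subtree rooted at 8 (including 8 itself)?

3

Descendants of 8 (including itself): 8, 18, 3. That's 3.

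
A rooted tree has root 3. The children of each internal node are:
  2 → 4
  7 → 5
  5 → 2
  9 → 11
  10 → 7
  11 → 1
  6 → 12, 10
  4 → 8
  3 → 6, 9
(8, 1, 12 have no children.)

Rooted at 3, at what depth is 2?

Climbing from 2 to the root: 2 – 5 – 7 – 10 – 6 – 3. That's 5 steps.

5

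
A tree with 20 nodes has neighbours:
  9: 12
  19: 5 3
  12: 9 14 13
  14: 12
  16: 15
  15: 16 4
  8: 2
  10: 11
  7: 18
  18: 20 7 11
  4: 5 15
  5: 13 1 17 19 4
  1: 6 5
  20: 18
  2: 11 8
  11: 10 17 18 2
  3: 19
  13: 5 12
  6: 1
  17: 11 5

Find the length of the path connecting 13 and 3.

3

Walking from 13: 13 - 5 - 19 - 3. Length 3.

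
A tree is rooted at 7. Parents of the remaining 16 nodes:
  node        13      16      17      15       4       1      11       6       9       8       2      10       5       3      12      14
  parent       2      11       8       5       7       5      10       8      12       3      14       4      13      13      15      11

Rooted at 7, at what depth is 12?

9

Climbing from 12 to the root: 12 – 15 – 5 – 13 – 2 – 14 – 11 – 10 – 4 – 7. That's 9 steps.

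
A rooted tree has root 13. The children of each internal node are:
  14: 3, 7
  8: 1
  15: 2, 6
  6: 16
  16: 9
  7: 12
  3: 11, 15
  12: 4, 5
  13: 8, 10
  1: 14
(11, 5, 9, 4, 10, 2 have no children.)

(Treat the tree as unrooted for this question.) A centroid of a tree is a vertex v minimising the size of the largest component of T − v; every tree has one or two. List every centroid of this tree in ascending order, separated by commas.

Removing 14 splits the tree into components of sizes 7, 4, 4; the largest is 7 ≤ ⌊16/2⌋ = 8.
Every other node leaves some component of size > 8, so the centroid is unique.

14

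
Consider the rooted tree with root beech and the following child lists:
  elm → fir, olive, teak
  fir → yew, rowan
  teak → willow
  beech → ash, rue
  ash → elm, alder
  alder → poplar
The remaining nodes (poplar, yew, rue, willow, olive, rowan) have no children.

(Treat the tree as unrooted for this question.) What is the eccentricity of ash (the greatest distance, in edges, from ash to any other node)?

3

Distances from ash peak at 3, attained at rowan (yew, willow also at distance 3).
ash–elm–fir–rowan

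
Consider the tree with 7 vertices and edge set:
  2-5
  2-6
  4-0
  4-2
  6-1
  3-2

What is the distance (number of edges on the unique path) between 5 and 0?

5–2–4–0: 3 edges.

3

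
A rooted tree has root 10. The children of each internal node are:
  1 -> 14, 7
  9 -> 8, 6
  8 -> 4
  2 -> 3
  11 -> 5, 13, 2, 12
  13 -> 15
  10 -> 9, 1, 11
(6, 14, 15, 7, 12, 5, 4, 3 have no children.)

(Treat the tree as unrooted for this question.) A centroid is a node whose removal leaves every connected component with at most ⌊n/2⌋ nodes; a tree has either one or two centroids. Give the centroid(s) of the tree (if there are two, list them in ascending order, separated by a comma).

Removing 10 splits the tree into components of sizes 7, 4, 3; the largest is 7 ≤ ⌊15/2⌋ = 7.
Every other node leaves some component of size > 7, so the centroid is unique.

10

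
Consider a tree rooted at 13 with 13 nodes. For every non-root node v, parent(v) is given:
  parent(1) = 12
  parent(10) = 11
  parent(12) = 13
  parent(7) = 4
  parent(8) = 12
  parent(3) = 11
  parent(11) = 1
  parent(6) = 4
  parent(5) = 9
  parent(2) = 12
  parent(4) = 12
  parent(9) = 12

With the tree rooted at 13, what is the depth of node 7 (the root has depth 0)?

3

13 – 12 – 4 – 7 — 3 edges.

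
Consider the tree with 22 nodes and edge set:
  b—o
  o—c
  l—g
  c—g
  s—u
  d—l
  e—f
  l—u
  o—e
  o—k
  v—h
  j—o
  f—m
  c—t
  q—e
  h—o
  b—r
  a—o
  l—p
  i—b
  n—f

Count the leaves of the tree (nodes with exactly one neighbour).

Degree-1 nodes: a, d, i, j, k, m, n, p, q, r, s, t, v — 13 of them.

13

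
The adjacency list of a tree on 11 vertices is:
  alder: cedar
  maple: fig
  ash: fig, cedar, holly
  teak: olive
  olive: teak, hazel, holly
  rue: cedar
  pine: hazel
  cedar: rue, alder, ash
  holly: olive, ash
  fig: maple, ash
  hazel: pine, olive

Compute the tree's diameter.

6

Starting from pine, a farthest node is maple at distance 6.
One longest path: pine-hazel-olive-holly-ash-fig-maple.
So the diameter is 6.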